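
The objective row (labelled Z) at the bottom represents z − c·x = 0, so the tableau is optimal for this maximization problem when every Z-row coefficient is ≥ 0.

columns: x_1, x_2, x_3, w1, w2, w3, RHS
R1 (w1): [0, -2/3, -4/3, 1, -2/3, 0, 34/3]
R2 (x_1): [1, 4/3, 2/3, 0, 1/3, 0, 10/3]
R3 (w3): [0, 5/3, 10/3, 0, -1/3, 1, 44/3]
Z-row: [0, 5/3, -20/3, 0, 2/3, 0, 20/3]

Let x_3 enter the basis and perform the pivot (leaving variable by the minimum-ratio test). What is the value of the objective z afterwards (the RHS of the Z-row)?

Ratio test on column x_3 — row 1: entry -4/3 ≤ 0; row 2: (10/3)/(2/3) = 5; row 3: (44/3)/(10/3) = 22/5. Minimum is 22/5 at row 3 (w3 leaves); pivot element 10/3.
Pivot on row 3; the Z-row RHS becomes 20/3 − (-20/3)·(22/5) = 36.

36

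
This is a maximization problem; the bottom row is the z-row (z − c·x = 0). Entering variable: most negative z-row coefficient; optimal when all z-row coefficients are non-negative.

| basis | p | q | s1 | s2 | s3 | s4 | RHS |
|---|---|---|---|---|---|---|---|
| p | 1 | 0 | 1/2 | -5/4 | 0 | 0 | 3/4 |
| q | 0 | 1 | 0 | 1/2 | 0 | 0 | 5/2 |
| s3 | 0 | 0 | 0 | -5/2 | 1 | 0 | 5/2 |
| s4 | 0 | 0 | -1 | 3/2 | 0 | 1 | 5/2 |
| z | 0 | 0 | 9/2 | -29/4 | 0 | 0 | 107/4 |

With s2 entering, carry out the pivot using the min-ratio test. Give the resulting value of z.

233/6

Ratio test on column s2 — row 1: entry -5/4 ≤ 0; row 2: (5/2)/(1/2) = 5; row 3: entry -5/2 ≤ 0; row 4: (5/2)/(3/2) = 5/3. Minimum is 5/3 at row 4 (s4 leaves); pivot element 3/2.
Pivot on row 4; the z-row RHS becomes 107/4 − (-29/4)·(5/3) = 233/6.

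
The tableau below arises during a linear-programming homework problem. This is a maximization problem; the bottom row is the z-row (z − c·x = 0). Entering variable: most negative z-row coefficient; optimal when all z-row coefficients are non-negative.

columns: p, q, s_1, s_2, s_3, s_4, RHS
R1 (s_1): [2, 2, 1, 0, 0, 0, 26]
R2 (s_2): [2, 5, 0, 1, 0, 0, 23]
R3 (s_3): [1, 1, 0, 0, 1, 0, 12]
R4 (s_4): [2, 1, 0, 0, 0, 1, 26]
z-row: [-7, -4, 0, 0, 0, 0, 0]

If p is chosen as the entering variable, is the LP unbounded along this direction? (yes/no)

no

Column p has positive entries in row(s) 1, 2, 3, 4, so the ratio test bounds it — not unbounded.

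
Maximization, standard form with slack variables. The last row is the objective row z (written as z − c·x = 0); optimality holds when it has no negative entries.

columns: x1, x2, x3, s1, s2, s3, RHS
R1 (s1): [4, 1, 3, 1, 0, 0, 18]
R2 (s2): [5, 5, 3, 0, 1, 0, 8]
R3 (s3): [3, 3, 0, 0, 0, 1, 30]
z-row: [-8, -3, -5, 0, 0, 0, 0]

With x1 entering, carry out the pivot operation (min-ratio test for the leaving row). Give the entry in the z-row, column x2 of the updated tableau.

5

Ratio test on column x1 — row 1: 18/4 = 9/2; row 2: 8/5 = 8/5; row 3: 30/3 = 10. Minimum is 8/5 at row 2 (s2 leaves); pivot element 5.
Divide row 2 by 5; eliminate column x1 from the other rows.
z-row update in column x2: -3 − (-8)·1 = 5.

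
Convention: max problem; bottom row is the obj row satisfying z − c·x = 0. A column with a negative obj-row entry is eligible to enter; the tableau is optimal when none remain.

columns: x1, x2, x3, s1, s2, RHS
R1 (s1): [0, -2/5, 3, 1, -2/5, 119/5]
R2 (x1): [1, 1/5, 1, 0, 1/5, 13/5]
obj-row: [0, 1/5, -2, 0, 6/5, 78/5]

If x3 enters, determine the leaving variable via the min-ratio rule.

x1

Column x3 entries and ratios — s1: (119/5)/3 = 119/15; x1: (13/5)/1 = 13/5.
Smallest ratio is 13/5 in the row of x1, so x1 leaves.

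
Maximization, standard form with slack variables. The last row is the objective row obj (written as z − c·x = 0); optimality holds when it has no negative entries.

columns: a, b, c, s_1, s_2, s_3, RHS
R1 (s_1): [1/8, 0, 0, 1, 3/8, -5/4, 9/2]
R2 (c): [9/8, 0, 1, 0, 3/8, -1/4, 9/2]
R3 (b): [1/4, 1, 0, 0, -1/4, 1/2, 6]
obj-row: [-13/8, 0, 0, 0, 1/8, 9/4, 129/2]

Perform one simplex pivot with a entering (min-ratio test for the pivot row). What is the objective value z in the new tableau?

Ratio test on column a — row 1: (9/2)/(1/8) = 36; row 2: (9/2)/(9/8) = 4; row 3: 6/(1/4) = 24. Minimum is 4 at row 2 (c leaves); pivot element 9/8.
Pivot on row 2; the obj-row RHS becomes 129/2 − (-13/8)·4 = 71.

71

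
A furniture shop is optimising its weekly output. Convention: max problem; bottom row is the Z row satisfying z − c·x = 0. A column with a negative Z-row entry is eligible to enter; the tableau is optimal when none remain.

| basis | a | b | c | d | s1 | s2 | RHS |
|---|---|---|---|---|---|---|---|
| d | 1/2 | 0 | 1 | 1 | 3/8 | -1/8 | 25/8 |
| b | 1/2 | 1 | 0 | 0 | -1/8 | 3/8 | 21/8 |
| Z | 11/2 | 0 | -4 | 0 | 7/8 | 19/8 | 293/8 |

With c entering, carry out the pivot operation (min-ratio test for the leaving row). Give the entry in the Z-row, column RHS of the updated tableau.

393/8

Ratio test on column c — row 1: (25/8)/1 = 25/8; row 2: entry 0 ≤ 0. Minimum is 25/8 at row 1 (d leaves); pivot element 1.
Divide row 1 by 1; eliminate column c from the other rows.
Z-row update in column RHS: 293/8 − (-4)·(25/8) = 393/8.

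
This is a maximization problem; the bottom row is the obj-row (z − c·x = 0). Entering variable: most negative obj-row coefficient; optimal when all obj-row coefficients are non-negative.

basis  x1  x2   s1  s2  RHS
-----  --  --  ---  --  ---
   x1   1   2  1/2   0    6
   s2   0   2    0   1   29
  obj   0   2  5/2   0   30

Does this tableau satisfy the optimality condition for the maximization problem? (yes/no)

yes

Every obj-row coefficient is ≥ 0, so the tableau is optimal.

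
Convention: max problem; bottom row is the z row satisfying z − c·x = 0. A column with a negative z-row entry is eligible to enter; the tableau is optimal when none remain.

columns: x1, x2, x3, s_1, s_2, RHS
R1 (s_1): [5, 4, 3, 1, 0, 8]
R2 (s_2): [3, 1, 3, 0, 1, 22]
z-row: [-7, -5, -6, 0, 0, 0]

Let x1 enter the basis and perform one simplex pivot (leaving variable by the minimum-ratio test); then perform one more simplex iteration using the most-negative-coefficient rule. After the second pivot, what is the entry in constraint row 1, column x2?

4/3

Ratio test on column x1 — row 1: 8/5 = 8/5; row 2: 22/3 = 22/3. Minimum is 8/5 at row 1 (s_1 leaves); pivot element 5.
Divide row 1 by 5; eliminate column x1 from the other rows.
Second iteration: most negative z-row entry is -9/5 in column x3, so x3 enters.
Ratio test on column x3 — row 1: (8/5)/(3/5) = 8/3; row 2: (86/5)/(6/5) = 43/3. Minimum is 8/3 at row 1 (x1 leaves); pivot element 3/5.
Divide row 1 by 3/5; eliminate column x3 from the other rows.
After both pivots, the entry at constraint row 1, column x2 is 4/3.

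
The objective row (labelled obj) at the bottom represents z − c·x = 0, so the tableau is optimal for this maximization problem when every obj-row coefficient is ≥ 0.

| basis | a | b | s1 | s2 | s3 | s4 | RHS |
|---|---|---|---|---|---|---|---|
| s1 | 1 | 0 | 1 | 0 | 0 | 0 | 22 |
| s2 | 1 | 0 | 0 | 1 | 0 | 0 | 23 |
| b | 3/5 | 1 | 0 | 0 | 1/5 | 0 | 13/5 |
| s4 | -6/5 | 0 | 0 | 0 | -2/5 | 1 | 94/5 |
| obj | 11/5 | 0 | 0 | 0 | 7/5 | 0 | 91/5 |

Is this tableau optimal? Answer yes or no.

yes

Every obj-row coefficient is ≥ 0, so the tableau is optimal.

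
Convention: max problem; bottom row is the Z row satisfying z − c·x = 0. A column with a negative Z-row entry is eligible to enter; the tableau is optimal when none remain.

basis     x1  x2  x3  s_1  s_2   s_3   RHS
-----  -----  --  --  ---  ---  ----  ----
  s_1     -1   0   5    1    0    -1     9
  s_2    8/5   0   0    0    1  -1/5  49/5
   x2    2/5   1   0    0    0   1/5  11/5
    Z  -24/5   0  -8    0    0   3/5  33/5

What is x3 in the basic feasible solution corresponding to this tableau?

x3 is not in the basis, so in the current basic feasible solution x3 = 0.

0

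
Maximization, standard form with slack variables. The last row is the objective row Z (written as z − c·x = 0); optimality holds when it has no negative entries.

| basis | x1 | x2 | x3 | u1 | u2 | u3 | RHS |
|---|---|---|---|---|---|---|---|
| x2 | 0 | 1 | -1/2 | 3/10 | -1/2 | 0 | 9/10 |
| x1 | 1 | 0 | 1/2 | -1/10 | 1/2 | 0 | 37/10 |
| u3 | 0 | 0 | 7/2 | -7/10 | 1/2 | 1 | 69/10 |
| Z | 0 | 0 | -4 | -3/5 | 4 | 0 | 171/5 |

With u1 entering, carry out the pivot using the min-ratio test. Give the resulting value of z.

36

Ratio test on column u1 — row 1: (9/10)/(3/10) = 3; row 2: entry -1/10 ≤ 0; row 3: entry -7/10 ≤ 0. Minimum is 3 at row 1 (x2 leaves); pivot element 3/10.
Pivot on row 1; the Z-row RHS becomes 171/5 − (-3/5)·3 = 36.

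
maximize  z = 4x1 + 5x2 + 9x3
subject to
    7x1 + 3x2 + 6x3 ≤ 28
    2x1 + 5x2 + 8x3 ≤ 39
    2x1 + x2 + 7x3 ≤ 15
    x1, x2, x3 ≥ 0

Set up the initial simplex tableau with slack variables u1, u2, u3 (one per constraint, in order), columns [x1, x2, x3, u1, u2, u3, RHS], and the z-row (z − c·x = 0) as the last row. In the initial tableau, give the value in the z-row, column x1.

-4

The z-row carries the negated objective coefficients: the x1 entry is -4.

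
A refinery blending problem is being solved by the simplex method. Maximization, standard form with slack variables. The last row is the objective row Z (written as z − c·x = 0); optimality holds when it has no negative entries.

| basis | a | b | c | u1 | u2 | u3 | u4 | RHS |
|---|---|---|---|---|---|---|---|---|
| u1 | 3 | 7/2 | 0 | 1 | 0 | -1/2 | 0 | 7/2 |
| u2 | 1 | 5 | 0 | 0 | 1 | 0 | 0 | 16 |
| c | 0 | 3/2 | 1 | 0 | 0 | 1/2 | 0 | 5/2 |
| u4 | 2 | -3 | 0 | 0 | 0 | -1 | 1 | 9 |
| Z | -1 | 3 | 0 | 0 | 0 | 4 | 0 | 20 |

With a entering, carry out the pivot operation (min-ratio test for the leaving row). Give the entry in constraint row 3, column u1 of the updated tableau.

0

Ratio test on column a — row 1: (7/2)/3 = 7/6; row 2: 16/1 = 16; row 3: entry 0 ≤ 0; row 4: 9/2 = 9/2. Minimum is 7/6 at row 1 (u1 leaves); pivot element 3.
Divide row 1 by 3; eliminate column a from the other rows.
Row 3 update in column u1: 0 − 0·(1/3) = 0.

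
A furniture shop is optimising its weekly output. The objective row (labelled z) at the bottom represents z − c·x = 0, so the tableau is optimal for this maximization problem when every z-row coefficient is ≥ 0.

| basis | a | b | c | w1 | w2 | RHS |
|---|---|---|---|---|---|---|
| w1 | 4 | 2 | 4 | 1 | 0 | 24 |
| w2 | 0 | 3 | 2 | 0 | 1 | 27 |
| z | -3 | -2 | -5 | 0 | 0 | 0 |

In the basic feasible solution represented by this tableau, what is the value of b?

b is not in the basis, so in the current basic feasible solution b = 0.

0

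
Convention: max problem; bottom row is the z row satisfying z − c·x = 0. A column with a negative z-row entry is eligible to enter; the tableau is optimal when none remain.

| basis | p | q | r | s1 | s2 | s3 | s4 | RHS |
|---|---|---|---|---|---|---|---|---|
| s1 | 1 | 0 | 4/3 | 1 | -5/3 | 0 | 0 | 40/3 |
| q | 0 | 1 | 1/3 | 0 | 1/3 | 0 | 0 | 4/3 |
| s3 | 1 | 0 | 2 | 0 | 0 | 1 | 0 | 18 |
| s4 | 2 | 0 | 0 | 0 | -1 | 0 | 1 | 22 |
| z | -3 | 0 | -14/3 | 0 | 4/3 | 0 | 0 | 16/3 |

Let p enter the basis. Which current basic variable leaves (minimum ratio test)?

s4

Column p entries and ratios — s1: (40/3)/1 = 40/3; q: 0 ≤ 0, skip; s3: 18/1 = 18; s4: 22/2 = 11.
Smallest ratio is 11 in the row of s4, so s4 leaves.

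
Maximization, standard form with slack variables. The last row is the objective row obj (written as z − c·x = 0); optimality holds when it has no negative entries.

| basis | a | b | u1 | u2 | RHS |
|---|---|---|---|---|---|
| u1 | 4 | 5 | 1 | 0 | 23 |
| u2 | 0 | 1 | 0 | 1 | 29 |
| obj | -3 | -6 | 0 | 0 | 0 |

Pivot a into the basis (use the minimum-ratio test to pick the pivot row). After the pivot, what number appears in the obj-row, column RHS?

69/4

Ratio test on column a — row 1: 23/4 = 23/4; row 2: entry 0 ≤ 0. Minimum is 23/4 at row 1 (u1 leaves); pivot element 4.
Divide row 1 by 4; eliminate column a from the other rows.
obj-row update in column RHS: 0 − (-3)·(23/4) = 69/4.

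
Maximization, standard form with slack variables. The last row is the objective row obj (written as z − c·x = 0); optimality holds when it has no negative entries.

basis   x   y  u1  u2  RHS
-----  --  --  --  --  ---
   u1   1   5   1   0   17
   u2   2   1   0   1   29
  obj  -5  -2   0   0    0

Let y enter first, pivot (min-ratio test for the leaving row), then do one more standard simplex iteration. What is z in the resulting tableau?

Ratio test on column y — row 1: 17/5 = 17/5; row 2: 29/1 = 29. Minimum is 17/5 at row 1 (u1 leaves); pivot element 5.
Pivot on row 1; the obj-row RHS becomes 0 − (-2)·(17/5) = 34/5.
Next entering variable (most negative obj-row entry -23/5): x.
Ratio test on column x — row 1: (17/5)/(1/5) = 17; row 2: (128/5)/(9/5) = 128/9. Minimum is 128/9 at row 2 (u2 leaves); pivot element 9/5.
After the second pivot the obj-row RHS is 34/5 − (-23/5)·(128/9) = 650/9.

650/9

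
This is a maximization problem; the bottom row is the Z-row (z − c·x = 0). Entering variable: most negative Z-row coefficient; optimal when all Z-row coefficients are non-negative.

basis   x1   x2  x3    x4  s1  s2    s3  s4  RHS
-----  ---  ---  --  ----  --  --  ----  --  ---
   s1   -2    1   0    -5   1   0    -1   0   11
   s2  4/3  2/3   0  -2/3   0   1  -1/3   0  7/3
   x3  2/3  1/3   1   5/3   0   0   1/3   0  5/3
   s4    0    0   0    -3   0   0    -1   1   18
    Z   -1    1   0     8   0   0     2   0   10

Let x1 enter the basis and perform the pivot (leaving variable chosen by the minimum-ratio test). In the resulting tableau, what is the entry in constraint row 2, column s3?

-1/4

Ratio test on column x1 — row 1: entry -2 ≤ 0; row 2: (7/3)/(4/3) = 7/4; row 3: (5/3)/(2/3) = 5/2; row 4: entry 0 ≤ 0. Minimum is 7/4 at row 2 (s2 leaves); pivot element 4/3.
Divide row 2 by 4/3; eliminate column x1 from the other rows.
In the new row 2, the s3 entry is the old entry divided by the pivot: (-1/3)/(4/3) = -1/4.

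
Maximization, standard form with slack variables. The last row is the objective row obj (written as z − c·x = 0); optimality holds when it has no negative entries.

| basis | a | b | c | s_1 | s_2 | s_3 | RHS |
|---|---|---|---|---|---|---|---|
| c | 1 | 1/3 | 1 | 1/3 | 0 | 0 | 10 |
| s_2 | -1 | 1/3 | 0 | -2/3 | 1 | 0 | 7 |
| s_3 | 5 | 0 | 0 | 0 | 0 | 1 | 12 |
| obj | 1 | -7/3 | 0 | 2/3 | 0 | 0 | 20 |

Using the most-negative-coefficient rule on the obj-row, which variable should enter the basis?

b

Negative obj-row entries: b: -7/3.
The most negative is -7/3 in column b, so b enters.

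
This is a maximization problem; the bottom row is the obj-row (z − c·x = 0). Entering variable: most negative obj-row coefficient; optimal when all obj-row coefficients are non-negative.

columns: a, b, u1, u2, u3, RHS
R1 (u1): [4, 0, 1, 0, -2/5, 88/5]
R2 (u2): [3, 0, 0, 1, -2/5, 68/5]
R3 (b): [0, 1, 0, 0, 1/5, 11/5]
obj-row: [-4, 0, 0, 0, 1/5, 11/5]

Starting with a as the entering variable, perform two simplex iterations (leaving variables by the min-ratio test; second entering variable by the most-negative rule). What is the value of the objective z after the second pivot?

22

Ratio test on column a — row 1: (88/5)/4 = 22/5; row 2: (68/5)/3 = 68/15; row 3: entry 0 ≤ 0. Minimum is 22/5 at row 1 (u1 leaves); pivot element 4.
Pivot on row 1; the obj-row RHS becomes 11/5 − (-4)·(22/5) = 99/5.
Next entering variable (most negative obj-row entry -1/5): u3.
Ratio test on column u3 — row 1: entry -1/10 ≤ 0; row 2: entry -1/10 ≤ 0; row 3: (11/5)/(1/5) = 11. Minimum is 11 at row 3 (b leaves); pivot element 1/5.
After the second pivot the obj-row RHS is 99/5 − (-1/5)·11 = 22.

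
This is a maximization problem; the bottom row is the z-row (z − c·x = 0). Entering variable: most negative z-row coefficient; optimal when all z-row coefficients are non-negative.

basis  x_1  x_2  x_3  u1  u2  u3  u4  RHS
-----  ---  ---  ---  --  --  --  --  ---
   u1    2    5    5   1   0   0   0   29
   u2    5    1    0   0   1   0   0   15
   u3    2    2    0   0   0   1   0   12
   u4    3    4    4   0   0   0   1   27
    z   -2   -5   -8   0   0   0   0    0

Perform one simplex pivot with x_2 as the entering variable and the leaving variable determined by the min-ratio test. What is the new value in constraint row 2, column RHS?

46/5

Ratio test on column x_2 — row 1: 29/5 = 29/5; row 2: 15/1 = 15; row 3: 12/2 = 6; row 4: 27/4 = 27/4. Minimum is 29/5 at row 1 (u1 leaves); pivot element 5.
Divide row 1 by 5; eliminate column x_2 from the other rows.
Row 2 update in column RHS: 15 − 1·(29/5) = 46/5.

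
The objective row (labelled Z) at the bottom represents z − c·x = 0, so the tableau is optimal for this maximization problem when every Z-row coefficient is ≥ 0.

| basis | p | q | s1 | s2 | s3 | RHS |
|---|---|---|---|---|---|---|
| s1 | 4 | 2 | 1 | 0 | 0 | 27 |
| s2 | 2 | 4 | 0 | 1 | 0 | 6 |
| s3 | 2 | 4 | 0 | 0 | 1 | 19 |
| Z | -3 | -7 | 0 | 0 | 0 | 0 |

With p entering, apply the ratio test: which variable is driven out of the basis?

Column p entries and ratios — s1: 27/4 = 27/4; s2: 6/2 = 3; s3: 19/2 = 19/2.
Smallest ratio is 3 in the row of s2, so s2 leaves.

s2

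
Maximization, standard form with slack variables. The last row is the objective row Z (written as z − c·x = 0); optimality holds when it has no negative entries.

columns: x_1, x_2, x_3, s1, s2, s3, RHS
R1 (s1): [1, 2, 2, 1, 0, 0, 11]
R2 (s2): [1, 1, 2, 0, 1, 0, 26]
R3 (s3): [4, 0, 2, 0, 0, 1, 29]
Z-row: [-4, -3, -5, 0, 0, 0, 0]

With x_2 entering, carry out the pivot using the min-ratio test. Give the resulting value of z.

Ratio test on column x_2 — row 1: 11/2 = 11/2; row 2: 26/1 = 26; row 3: entry 0 ≤ 0. Minimum is 11/2 at row 1 (s1 leaves); pivot element 2.
Pivot on row 1; the Z-row RHS becomes 0 − (-3)·(11/2) = 33/2.

33/2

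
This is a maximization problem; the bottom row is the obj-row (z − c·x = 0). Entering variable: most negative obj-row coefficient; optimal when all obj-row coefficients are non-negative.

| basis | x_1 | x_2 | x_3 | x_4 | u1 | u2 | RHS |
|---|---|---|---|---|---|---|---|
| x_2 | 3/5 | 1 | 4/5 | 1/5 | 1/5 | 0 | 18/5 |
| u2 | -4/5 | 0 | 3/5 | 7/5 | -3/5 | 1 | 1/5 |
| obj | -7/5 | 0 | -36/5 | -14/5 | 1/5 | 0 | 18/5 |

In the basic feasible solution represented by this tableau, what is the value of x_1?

x_1 is not in the basis, so in the current basic feasible solution x_1 = 0.

0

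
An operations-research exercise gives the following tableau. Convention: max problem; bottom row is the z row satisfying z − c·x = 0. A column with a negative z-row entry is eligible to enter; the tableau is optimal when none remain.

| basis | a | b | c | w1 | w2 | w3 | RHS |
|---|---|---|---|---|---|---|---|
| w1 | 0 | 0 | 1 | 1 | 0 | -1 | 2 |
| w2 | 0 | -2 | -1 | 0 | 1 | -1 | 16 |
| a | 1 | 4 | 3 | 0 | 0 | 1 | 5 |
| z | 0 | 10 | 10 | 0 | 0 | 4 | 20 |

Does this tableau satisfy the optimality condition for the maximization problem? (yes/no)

Every z-row coefficient is ≥ 0, so the tableau is optimal.

yes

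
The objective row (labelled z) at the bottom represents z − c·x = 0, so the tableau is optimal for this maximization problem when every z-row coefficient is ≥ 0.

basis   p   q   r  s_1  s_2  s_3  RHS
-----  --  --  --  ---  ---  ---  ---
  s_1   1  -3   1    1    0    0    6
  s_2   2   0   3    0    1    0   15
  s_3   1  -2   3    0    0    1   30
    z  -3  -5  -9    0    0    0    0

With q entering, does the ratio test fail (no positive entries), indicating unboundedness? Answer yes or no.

yes

Every constraint-row entry in column q is ≤ 0, so increasing q is unbounded.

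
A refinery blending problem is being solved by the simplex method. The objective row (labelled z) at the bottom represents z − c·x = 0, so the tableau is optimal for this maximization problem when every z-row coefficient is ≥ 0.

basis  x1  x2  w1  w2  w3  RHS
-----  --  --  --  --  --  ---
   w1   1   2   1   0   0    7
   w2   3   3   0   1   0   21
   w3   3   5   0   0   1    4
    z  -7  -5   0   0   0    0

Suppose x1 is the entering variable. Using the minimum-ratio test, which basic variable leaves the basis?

w3

Column x1 entries and ratios — w1: 7/1 = 7; w2: 21/3 = 7; w3: 4/3 = 4/3.
Smallest ratio is 4/3 in the row of w3, so w3 leaves.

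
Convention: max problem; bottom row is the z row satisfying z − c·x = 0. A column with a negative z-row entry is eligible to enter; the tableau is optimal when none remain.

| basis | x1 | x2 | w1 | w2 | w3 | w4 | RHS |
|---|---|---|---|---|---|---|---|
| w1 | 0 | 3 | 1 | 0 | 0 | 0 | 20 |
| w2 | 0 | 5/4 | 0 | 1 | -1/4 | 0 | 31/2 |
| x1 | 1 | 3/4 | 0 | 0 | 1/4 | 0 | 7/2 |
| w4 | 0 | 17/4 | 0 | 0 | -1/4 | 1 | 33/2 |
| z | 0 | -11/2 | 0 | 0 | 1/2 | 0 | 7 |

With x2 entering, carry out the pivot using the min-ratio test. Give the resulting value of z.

482/17

Ratio test on column x2 — row 1: 20/3 = 20/3; row 2: (31/2)/(5/4) = 62/5; row 3: (7/2)/(3/4) = 14/3; row 4: (33/2)/(17/4) = 66/17. Minimum is 66/17 at row 4 (w4 leaves); pivot element 17/4.
Pivot on row 4; the z-row RHS becomes 7 − (-11/2)·(66/17) = 482/17.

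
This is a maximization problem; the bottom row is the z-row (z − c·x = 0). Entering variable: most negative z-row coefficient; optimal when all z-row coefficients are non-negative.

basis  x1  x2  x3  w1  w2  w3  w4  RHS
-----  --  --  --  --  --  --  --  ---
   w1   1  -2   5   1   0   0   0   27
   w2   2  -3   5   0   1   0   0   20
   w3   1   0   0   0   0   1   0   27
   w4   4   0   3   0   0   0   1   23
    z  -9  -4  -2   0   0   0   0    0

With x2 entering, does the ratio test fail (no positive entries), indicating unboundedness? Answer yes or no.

Every constraint-row entry in column x2 is ≤ 0, so increasing x2 is unbounded.

yes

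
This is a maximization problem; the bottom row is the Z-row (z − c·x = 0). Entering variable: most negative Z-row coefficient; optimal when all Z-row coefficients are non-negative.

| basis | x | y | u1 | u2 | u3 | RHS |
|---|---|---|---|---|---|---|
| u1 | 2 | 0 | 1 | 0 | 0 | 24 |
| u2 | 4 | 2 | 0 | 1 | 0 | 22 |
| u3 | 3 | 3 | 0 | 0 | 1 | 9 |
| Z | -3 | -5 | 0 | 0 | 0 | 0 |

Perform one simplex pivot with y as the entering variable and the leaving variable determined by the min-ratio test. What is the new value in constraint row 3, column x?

Ratio test on column y — row 1: entry 0 ≤ 0; row 2: 22/2 = 11; row 3: 9/3 = 3. Minimum is 3 at row 3 (u3 leaves); pivot element 3.
Divide row 3 by 3; eliminate column y from the other rows.
In the new row 3, the x entry is the old entry divided by the pivot: 3/3 = 1.

1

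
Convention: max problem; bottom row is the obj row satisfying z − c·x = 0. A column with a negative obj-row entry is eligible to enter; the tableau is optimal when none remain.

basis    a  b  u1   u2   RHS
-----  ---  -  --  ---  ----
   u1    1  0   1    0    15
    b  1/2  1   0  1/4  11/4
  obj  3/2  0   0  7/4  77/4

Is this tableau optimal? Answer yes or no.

yes

Every obj-row coefficient is ≥ 0, so the tableau is optimal.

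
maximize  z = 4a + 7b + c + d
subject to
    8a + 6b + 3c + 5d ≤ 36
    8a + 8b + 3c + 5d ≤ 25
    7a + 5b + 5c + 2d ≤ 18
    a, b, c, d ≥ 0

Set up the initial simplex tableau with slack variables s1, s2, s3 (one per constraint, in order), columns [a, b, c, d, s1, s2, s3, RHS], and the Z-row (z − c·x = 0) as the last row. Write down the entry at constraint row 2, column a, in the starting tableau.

Constraint 2 has coefficient 8 on a.

8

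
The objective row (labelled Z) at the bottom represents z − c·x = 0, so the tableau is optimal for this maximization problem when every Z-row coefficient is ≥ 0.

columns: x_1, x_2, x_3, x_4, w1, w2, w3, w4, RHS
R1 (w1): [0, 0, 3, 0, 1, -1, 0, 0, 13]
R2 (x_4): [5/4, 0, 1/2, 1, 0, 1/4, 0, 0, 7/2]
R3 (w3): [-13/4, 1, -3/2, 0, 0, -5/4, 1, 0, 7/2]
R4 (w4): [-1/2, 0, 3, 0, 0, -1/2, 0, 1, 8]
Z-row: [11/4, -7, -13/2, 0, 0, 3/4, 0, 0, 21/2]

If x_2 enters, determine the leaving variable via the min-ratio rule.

w3

Column x_2 entries and ratios — w1: 0 ≤ 0, skip; x_4: 0 ≤ 0, skip; w3: (7/2)/1 = 7/2; w4: 0 ≤ 0, skip.
Smallest ratio is 7/2 in the row of w3, so w3 leaves.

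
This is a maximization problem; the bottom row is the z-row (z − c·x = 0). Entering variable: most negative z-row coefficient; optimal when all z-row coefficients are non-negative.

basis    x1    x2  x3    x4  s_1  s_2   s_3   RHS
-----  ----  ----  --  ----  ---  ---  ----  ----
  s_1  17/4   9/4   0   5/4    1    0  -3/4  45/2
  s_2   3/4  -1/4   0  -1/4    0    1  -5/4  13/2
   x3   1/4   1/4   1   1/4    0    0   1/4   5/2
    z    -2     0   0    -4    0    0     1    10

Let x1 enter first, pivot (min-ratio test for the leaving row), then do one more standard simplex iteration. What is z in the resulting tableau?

130/3

Ratio test on column x1 — row 1: (45/2)/(17/4) = 90/17; row 2: (13/2)/(3/4) = 26/3; row 3: (5/2)/(1/4) = 10. Minimum is 90/17 at row 1 (s_1 leaves); pivot element 17/4.
Pivot on row 1; the z-row RHS becomes 10 − (-2)·(90/17) = 350/17.
Next entering variable (most negative z-row entry -58/17): x4.
Ratio test on column x4 — row 1: (90/17)/(5/17) = 18; row 2: entry -8/17 ≤ 0; row 3: (20/17)/(3/17) = 20/3. Minimum is 20/3 at row 3 (x3 leaves); pivot element 3/17.
After the second pivot the z-row RHS is 350/17 − (-58/17)·(20/3) = 130/3.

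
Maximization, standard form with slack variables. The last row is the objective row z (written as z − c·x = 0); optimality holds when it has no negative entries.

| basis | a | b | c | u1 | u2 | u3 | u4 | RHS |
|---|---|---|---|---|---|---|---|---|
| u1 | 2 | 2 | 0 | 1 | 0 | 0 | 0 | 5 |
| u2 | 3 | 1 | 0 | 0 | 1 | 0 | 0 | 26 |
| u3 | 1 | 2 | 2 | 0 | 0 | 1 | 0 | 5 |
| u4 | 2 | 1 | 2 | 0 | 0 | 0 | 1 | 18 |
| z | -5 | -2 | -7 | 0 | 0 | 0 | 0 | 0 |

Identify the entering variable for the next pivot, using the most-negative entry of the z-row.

c

Negative z-row entries: a: -5, b: -2, c: -7.
The most negative is -7 in column c, so c enters.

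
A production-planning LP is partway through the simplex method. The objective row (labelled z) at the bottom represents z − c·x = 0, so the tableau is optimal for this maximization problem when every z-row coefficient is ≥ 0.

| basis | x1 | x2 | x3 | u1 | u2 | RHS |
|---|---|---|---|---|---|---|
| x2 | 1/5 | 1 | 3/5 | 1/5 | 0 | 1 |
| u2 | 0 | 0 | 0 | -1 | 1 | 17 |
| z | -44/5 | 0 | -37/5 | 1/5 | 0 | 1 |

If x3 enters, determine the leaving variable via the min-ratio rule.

x2

Column x3 entries and ratios — x2: 1/(3/5) = 5/3; u2: 0 ≤ 0, skip.
Smallest ratio is 5/3 in the row of x2, so x2 leaves.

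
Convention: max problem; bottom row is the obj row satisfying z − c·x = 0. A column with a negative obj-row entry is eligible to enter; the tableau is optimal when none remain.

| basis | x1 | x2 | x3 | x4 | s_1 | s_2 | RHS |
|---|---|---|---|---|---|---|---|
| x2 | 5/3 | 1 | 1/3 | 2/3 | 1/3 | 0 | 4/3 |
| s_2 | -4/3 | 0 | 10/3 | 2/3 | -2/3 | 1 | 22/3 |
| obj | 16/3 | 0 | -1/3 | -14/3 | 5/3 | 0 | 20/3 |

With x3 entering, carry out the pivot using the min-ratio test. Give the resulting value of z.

37/5

Ratio test on column x3 — row 1: (4/3)/(1/3) = 4; row 2: (22/3)/(10/3) = 11/5. Minimum is 11/5 at row 2 (s_2 leaves); pivot element 10/3.
Pivot on row 2; the obj-row RHS becomes 20/3 − (-1/3)·(11/5) = 37/5.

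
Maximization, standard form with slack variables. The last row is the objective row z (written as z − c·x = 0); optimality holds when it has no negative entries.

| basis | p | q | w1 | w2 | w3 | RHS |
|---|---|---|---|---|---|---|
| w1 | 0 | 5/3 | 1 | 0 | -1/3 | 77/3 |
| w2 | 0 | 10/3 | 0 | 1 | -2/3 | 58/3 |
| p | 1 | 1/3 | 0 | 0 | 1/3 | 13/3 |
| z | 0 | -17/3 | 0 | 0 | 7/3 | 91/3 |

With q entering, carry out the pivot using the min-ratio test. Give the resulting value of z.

316/5

Ratio test on column q — row 1: (77/3)/(5/3) = 77/5; row 2: (58/3)/(10/3) = 29/5; row 3: (13/3)/(1/3) = 13. Minimum is 29/5 at row 2 (w2 leaves); pivot element 10/3.
Pivot on row 2; the z-row RHS becomes 91/3 − (-17/3)·(29/5) = 316/5.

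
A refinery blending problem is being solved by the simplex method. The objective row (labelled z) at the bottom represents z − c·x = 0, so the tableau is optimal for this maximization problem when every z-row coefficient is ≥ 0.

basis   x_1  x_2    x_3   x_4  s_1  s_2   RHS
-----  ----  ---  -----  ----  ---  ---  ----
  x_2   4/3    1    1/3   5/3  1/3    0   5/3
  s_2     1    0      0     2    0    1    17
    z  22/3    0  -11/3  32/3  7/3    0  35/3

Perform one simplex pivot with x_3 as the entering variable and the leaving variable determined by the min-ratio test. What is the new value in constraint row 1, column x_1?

Ratio test on column x_3 — row 1: (5/3)/(1/3) = 5; row 2: entry 0 ≤ 0. Minimum is 5 at row 1 (x_2 leaves); pivot element 1/3.
Divide row 1 by 1/3; eliminate column x_3 from the other rows.
In the new row 1, the x_1 entry is the old entry divided by the pivot: (4/3)/(1/3) = 4.

4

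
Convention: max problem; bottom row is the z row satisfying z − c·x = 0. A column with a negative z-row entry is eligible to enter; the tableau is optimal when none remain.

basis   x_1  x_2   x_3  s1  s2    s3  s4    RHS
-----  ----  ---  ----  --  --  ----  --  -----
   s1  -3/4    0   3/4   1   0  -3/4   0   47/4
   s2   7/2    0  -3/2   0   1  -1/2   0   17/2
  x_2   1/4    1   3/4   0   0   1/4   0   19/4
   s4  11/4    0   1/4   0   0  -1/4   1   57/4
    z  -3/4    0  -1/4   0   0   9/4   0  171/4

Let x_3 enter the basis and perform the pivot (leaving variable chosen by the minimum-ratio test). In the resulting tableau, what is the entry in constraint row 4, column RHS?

Ratio test on column x_3 — row 1: (47/4)/(3/4) = 47/3; row 2: entry -3/2 ≤ 0; row 3: (19/4)/(3/4) = 19/3; row 4: (57/4)/(1/4) = 57. Minimum is 19/3 at row 3 (x_2 leaves); pivot element 3/4.
Divide row 3 by 3/4; eliminate column x_3 from the other rows.
Row 4 update in column RHS: 57/4 − (1/4)·(19/3) = 38/3.

38/3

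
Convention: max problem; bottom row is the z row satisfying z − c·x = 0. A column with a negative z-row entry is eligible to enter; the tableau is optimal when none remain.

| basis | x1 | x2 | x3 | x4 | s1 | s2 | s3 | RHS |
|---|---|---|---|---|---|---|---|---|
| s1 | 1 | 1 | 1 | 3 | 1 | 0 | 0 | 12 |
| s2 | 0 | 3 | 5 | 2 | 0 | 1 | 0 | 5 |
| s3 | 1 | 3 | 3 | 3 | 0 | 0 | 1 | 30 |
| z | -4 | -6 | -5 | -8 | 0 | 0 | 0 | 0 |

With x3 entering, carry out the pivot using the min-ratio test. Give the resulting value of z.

5

Ratio test on column x3 — row 1: 12/1 = 12; row 2: 5/5 = 1; row 3: 30/3 = 10. Minimum is 1 at row 2 (s2 leaves); pivot element 5.
Pivot on row 2; the z-row RHS becomes 0 − (-5)·1 = 5.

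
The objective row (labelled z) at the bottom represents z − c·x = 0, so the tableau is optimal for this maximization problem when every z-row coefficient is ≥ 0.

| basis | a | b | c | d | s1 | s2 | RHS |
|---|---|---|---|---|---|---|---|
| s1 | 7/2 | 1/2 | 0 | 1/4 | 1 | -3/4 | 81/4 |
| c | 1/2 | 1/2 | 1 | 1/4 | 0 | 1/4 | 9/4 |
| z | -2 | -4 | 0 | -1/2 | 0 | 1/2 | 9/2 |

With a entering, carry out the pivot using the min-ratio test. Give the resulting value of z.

Ratio test on column a — row 1: (81/4)/(7/2) = 81/14; row 2: (9/4)/(1/2) = 9/2. Minimum is 9/2 at row 2 (c leaves); pivot element 1/2.
Pivot on row 2; the z-row RHS becomes 9/2 − (-2)·(9/2) = 27/2.

27/2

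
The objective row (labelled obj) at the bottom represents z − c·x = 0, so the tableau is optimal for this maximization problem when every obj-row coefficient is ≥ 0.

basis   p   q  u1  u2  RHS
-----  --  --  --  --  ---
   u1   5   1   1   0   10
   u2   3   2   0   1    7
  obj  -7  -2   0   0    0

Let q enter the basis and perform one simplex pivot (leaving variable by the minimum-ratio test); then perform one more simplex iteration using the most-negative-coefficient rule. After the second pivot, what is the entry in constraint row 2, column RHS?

5/7

Ratio test on column q — row 1: 10/1 = 10; row 2: 7/2 = 7/2. Minimum is 7/2 at row 2 (u2 leaves); pivot element 2.
Divide row 2 by 2; eliminate column q from the other rows.
Second iteration: most negative obj-row entry is -4 in column p, so p enters.
Ratio test on column p — row 1: (13/2)/(7/2) = 13/7; row 2: (7/2)/(3/2) = 7/3. Minimum is 13/7 at row 1 (u1 leaves); pivot element 7/2.
Divide row 1 by 7/2; eliminate column p from the other rows.
After both pivots, the entry at constraint row 2, column RHS is 5/7.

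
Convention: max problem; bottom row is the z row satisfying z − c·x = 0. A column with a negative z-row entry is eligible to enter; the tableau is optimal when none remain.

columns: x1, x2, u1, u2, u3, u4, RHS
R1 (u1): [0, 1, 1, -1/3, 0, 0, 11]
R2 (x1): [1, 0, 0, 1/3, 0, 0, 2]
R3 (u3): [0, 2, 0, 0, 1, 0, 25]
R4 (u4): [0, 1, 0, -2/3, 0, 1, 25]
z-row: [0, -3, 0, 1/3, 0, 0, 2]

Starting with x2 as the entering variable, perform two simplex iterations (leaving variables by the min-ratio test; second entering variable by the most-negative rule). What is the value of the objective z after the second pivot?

Ratio test on column x2 — row 1: 11/1 = 11; row 2: entry 0 ≤ 0; row 3: 25/2 = 25/2; row 4: 25/1 = 25. Minimum is 11 at row 1 (u1 leaves); pivot element 1.
Pivot on row 1; the z-row RHS becomes 2 − (-3)·11 = 35.
Next entering variable (most negative z-row entry -2/3): u2.
Ratio test on column u2 — row 1: entry -1/3 ≤ 0; row 2: 2/(1/3) = 6; row 3: 3/(2/3) = 9/2; row 4: entry -1/3 ≤ 0. Minimum is 9/2 at row 3 (u3 leaves); pivot element 2/3.
After the second pivot the z-row RHS is 35 − (-2/3)·(9/2) = 38.

38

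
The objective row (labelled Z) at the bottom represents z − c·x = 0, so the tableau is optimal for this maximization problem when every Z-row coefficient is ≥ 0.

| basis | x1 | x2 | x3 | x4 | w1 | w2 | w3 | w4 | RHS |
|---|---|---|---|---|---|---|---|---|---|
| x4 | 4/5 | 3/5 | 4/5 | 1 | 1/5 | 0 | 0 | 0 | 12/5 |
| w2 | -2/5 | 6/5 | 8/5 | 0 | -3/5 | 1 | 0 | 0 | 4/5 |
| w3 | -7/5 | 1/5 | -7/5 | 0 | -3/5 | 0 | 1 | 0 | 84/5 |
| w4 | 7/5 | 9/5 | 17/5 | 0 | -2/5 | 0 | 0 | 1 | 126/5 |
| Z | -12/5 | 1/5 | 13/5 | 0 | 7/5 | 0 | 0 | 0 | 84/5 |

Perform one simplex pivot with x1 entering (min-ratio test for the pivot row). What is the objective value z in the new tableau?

Ratio test on column x1 — row 1: (12/5)/(4/5) = 3; row 2: entry -2/5 ≤ 0; row 3: entry -7/5 ≤ 0; row 4: (126/5)/(7/5) = 18. Minimum is 3 at row 1 (x4 leaves); pivot element 4/5.
Pivot on row 1; the Z-row RHS becomes 84/5 − (-12/5)·3 = 24.

24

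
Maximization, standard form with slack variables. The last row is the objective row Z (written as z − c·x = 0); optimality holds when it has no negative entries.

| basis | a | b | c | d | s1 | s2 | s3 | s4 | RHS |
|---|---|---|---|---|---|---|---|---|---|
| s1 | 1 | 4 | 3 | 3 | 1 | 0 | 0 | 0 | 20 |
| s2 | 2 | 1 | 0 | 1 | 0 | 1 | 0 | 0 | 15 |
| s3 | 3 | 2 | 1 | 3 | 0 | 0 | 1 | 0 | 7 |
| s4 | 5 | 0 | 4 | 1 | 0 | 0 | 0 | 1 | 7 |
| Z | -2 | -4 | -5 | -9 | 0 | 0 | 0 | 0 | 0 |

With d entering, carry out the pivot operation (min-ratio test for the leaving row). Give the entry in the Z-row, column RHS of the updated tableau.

21

Ratio test on column d — row 1: 20/3 = 20/3; row 2: 15/1 = 15; row 3: 7/3 = 7/3; row 4: 7/1 = 7. Minimum is 7/3 at row 3 (s3 leaves); pivot element 3.
Divide row 3 by 3; eliminate column d from the other rows.
Z-row update in column RHS: 0 − (-9)·(7/3) = 21.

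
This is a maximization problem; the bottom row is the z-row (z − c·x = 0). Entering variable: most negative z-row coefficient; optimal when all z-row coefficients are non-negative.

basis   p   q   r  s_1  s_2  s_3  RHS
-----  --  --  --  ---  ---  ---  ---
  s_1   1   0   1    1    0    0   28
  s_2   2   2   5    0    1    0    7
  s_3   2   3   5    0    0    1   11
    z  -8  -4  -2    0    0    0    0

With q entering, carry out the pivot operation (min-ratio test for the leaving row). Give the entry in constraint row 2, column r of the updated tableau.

5/2

Ratio test on column q — row 1: entry 0 ≤ 0; row 2: 7/2 = 7/2; row 3: 11/3 = 11/3. Minimum is 7/2 at row 2 (s_2 leaves); pivot element 2.
Divide row 2 by 2; eliminate column q from the other rows.
In the new row 2, the r entry is the old entry divided by the pivot: 5/2 = 5/2.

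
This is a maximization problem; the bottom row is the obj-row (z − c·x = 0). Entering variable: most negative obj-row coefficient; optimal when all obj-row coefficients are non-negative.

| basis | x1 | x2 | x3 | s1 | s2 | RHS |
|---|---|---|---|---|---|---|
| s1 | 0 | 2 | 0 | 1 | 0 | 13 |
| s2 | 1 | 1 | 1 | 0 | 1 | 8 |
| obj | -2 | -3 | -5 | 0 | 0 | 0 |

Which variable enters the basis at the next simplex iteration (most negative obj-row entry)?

Negative obj-row entries: x1: -2, x2: -3, x3: -5.
The most negative is -5 in column x3, so x3 enters.

x3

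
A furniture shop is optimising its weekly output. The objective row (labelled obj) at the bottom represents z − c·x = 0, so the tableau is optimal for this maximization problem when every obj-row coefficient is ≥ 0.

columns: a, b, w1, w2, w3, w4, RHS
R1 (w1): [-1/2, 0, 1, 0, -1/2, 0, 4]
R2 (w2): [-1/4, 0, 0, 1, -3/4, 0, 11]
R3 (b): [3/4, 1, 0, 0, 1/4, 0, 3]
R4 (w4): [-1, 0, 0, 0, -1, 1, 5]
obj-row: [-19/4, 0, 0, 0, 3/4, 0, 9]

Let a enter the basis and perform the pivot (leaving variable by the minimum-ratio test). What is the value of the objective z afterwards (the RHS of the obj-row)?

Ratio test on column a — row 1: entry -1/2 ≤ 0; row 2: entry -1/4 ≤ 0; row 3: 3/(3/4) = 4; row 4: entry -1 ≤ 0. Minimum is 4 at row 3 (b leaves); pivot element 3/4.
Pivot on row 3; the obj-row RHS becomes 9 − (-19/4)·4 = 28.

28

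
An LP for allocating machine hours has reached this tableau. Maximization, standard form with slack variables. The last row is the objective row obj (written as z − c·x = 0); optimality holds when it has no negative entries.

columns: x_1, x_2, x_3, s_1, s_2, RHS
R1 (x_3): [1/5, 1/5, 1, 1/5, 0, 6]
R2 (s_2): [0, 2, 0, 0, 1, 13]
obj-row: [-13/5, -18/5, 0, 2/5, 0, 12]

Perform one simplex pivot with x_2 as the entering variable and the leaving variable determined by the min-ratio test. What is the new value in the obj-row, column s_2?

Ratio test on column x_2 — row 1: 6/(1/5) = 30; row 2: 13/2 = 13/2. Minimum is 13/2 at row 2 (s_2 leaves); pivot element 2.
Divide row 2 by 2; eliminate column x_2 from the other rows.
obj-row update in column s_2: 0 − (-18/5)·(1/2) = 9/5.

9/5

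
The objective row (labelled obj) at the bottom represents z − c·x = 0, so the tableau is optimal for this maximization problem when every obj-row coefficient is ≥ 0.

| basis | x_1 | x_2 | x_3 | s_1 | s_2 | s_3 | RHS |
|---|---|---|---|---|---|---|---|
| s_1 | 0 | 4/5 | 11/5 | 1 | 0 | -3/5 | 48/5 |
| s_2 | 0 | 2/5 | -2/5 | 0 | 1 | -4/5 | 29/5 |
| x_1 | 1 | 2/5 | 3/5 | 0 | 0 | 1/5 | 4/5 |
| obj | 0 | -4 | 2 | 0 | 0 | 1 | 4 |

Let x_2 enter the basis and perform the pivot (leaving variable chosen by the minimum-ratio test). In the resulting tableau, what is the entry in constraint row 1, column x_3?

1

Ratio test on column x_2 — row 1: (48/5)/(4/5) = 12; row 2: (29/5)/(2/5) = 29/2; row 3: (4/5)/(2/5) = 2. Minimum is 2 at row 3 (x_1 leaves); pivot element 2/5.
Divide row 3 by 2/5; eliminate column x_2 from the other rows.
Row 1 update in column x_3: 11/5 − (4/5)·(3/2) = 1.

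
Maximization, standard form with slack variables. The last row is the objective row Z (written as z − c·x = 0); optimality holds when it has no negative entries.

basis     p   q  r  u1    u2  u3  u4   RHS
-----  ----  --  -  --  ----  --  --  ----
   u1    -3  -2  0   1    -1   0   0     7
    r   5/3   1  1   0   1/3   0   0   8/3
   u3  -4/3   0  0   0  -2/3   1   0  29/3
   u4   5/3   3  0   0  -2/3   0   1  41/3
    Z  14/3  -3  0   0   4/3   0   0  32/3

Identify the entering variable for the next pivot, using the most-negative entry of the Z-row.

Negative Z-row entries: q: -3.
The most negative is -3 in column q, so q enters.

q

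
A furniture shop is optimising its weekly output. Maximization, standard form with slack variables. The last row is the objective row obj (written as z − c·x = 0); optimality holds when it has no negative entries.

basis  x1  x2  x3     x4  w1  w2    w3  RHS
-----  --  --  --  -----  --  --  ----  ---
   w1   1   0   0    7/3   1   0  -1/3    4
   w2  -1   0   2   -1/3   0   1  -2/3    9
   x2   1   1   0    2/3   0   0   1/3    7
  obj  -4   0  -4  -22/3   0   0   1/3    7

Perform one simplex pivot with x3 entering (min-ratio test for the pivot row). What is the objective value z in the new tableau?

25

Ratio test on column x3 — row 1: entry 0 ≤ 0; row 2: 9/2 = 9/2; row 3: entry 0 ≤ 0. Minimum is 9/2 at row 2 (w2 leaves); pivot element 2.
Pivot on row 2; the obj-row RHS becomes 7 − (-4)·(9/2) = 25.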